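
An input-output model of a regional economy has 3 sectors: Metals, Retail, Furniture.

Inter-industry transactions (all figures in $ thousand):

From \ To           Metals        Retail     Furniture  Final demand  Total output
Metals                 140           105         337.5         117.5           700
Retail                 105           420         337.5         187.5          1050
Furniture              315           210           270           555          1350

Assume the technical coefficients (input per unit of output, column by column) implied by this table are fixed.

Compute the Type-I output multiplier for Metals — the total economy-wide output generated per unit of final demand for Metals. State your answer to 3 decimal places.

Technical coefficients a_ij = z_ij / X_j:
  a_MM = 140/700 = 0.20, a_RM = 105/700 = 0.15, a_FM = 315/700 = 0.45
  a_MR = 105/1050 = 0.10, a_RR = 420/1050 = 0.40, a_FR = 210/1050 = 0.20
  a_MF = 337.5/1350 = 0.25, a_RF = 337.5/1350 = 0.25, a_FF = 270/1350 = 0.20
I − A =
  [   0.80    -0.10    -0.25]
  [  -0.15     0.60    -0.25]
  [  -0.45    -0.20     0.80]
Cofactors of I−A, C_ij = (−1)^(i+j)·(minor ij) (rows/columns in the sector order above):
  C_11 = (0.60)(0.80) − (-0.25)(-0.20) = 0.4300
  C_12 = −[(-0.15)(0.80) − (-0.25)(-0.45)] = 0.2325
  C_13 = (-0.15)(-0.20) − (0.60)(-0.45) = 0.3000
  C_21 = −[(-0.10)(0.80) − (-0.25)(-0.20)] = 0.1300
  C_22 = (0.80)(0.80) − (-0.25)(-0.45) = 0.5275
  C_23 = −[(0.80)(-0.20) − (-0.10)(-0.45)] = 0.2050
  C_31 = (-0.10)(-0.25) − (-0.25)(0.60) = 0.1750
  C_32 = −[(0.80)(-0.25) − (-0.25)(-0.15)] = 0.2375
  C_33 = (0.80)(0.60) − (-0.10)(-0.15) = 0.4650
det(I−A) = Σ_j (I−A)_1j·C_1j = (0.80)(0.4300) + (-0.10)(0.2325) + (-0.25)(0.3000) = 0.24575
adj(I−A) = Cᵀ =
  [ 0.4300   0.1300   0.1750]
  [ 0.2325   0.5275   0.2375]
  [ 0.3000   0.2050   0.4650]
(I − A)⁻¹ = adj(I−A) / det(I−A) ≈
  [   1.7497     0.5290     0.7121]
  [   0.9461     2.1465     0.9664]
  [   1.2208     0.8342     1.8922]
The output multiplier for sector j is the column-j sum of the Leontief inverse (I − A)⁻¹ = adj(I−A) / det(I−A).
Column M of adj(I−A): (0.4300, 0.2325, 0.3000); det(I−A) = 0.24575.
m_M = (0.4300 + 0.2325 + 0.3000) / 0.24575 = 0.9625 / 0.24575 ≈ 3.917.

m_M = 3.917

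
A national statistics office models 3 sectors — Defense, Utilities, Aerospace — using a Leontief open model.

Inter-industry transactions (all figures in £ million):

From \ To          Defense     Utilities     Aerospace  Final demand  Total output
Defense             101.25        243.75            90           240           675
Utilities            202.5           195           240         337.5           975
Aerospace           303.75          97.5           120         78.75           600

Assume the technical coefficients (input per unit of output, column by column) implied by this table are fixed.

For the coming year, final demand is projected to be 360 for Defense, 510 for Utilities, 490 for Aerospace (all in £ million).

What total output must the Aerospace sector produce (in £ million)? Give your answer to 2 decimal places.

Technical coefficients a_ij = z_ij / X_j:
  a_DD = 101.25/675 = 0.15, a_UD = 202.5/675 = 0.30, a_AD = 303.75/675 = 0.45
  a_DU = 243.75/975 = 0.25, a_UU = 195/975 = 0.20, a_AU = 97.5/975 = 0.10
  a_DA = 90/600 = 0.15, a_UA = 240/600 = 0.40, a_AA = 120/600 = 0.20
I − A =
  [   0.85    -0.25    -0.15]
  [  -0.30     0.80    -0.40]
  [  -0.45    -0.10     0.80]
Cofactors of I−A, C_ij = (−1)^(i+j)·(minor ij) (rows/columns in the sector order above):
  C_11 = (0.80)(0.80) − (-0.40)(-0.10) = 0.6000
  C_12 = −[(-0.30)(0.80) − (-0.40)(-0.45)] = 0.4200
  C_13 = (-0.30)(-0.10) − (0.80)(-0.45) = 0.3900
  C_21 = −[(-0.25)(0.80) − (-0.15)(-0.10)] = 0.2150
  C_22 = (0.85)(0.80) − (-0.15)(-0.45) = 0.6125
  C_23 = −[(0.85)(-0.10) − (-0.25)(-0.45)] = 0.1975
  C_31 = (-0.25)(-0.40) − (-0.15)(0.80) = 0.2200
  C_32 = −[(0.85)(-0.40) − (-0.15)(-0.30)] = 0.3850
  C_33 = (0.85)(0.80) − (-0.25)(-0.30) = 0.6050
det(I−A) = Σ_j (I−A)_1j·C_1j = (0.85)(0.6000) + (-0.25)(0.4200) + (-0.15)(0.3900) = 0.3465
adj(I−A) = Cᵀ =
  [ 0.6000   0.2150   0.2200]
  [ 0.4200   0.6125   0.3850]
  [ 0.3900   0.1975   0.6050]
(I − A)⁻¹ = adj(I−A) / det(I−A) ≈
  [   1.7316     0.6205     0.6349]
  [   1.2121     1.7677     1.1111]
  [   1.1255     0.5700     1.7460]
x = (I − A)⁻¹ d = adj(I−A)·d / det(I−A), with det(I−A) = 0.3465:
  x_D = (0.6000·360 + 0.2150·510 + 0.2200·490) / 0.3465 = 433.45 / 0.3465 ≈ 1250.94
  x_U = (0.4200·360 + 0.6125·510 + 0.3850·490) / 0.3465 = 652.225 / 0.3465 ≈ 1882.32
  x_A = (0.3900·360 + 0.1975·510 + 0.6050·490) / 0.3465 = 537.575 / 0.3465 ≈ 1551.44

x_A = 1551.44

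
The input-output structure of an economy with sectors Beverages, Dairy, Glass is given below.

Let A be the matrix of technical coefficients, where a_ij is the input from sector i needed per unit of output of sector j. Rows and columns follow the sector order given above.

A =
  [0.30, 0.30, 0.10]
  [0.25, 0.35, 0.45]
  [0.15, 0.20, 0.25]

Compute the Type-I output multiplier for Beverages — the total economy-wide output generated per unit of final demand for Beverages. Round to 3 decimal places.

I − A =
  [   0.70    -0.30    -0.10]
  [  -0.25     0.65    -0.45]
  [  -0.15    -0.20     0.75]
Cofactors of I−A, C_ij = (−1)^(i+j)·(minor ij) (rows/columns in the sector order above):
  C_11 = (0.65)(0.75) − (-0.45)(-0.20) = 0.3975
  C_12 = −[(-0.25)(0.75) − (-0.45)(-0.15)] = 0.2550
  C_13 = (-0.25)(-0.20) − (0.65)(-0.15) = 0.1475
  C_21 = −[(-0.30)(0.75) − (-0.10)(-0.20)] = 0.2450
  C_22 = (0.70)(0.75) − (-0.10)(-0.15) = 0.5100
  C_23 = −[(0.70)(-0.20) − (-0.30)(-0.15)] = 0.1850
  C_31 = (-0.30)(-0.45) − (-0.10)(0.65) = 0.2000
  C_32 = −[(0.70)(-0.45) − (-0.10)(-0.25)] = 0.3400
  C_33 = (0.70)(0.65) − (-0.30)(-0.25) = 0.3800
det(I−A) = Σ_j (I−A)_1j·C_1j = (0.70)(0.3975) + (-0.30)(0.2550) + (-0.10)(0.1475) = 0.1870
adj(I−A) = Cᵀ =
  [ 0.3975   0.2450   0.2000]
  [ 0.2550   0.5100   0.3400]
  [ 0.1475   0.1850   0.3800]
(I − A)⁻¹ = adj(I−A) / det(I−A) ≈
  [   2.1257     1.3102     1.0695]
  [   1.3636     2.7273     1.8182]
  [   0.7888     0.9893     2.0321]
The output multiplier for sector j is the column-j sum of the Leontief inverse (I − A)⁻¹ = adj(I−A) / det(I−A).
Column B of adj(I−A): (0.3975, 0.2550, 0.1475); det(I−A) = 0.1870.
m_B = (0.3975 + 0.2550 + 0.1475) / 0.1870 = 0.80 / 0.1870 ≈ 4.278.

m_B = 4.278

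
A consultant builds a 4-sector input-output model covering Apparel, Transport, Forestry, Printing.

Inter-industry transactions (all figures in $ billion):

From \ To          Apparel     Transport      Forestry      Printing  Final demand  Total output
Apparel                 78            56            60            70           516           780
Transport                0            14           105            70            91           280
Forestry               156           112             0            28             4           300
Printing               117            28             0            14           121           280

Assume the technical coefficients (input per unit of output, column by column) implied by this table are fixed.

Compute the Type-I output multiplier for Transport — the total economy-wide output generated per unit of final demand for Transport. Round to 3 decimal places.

m_T = 2.761

Technical coefficients a_ij = z_ij / X_j:
  a_AA = 78/780 = 0.10, a_TA = 0/780 = 0.00, a_FA = 156/780 = 0.20, a_PA = 117/780 = 0.15
  a_AT = 56/280 = 0.20, a_TT = 14/280 = 0.05, a_FT = 112/280 = 0.40, a_PT = 28/280 = 0.10
  a_AF = 60/300 = 0.20, a_TF = 105/300 = 0.35, a_FF = 0/300 = 0.00, a_PF = 0/300 = 0.00
  a_AP = 70/280 = 0.25, a_TP = 70/280 = 0.25, a_FP = 28/280 = 0.10, a_PP = 14/280 = 0.05
I − A =
  [   0.90    -0.20    -0.20    -0.25]
  [   0.00     0.95    -0.35    -0.25]
  [  -0.20    -0.40     1.00    -0.10]
  [  -0.15    -0.10     0.00     0.95]
Compute the cofactors C_ij = (−1)^(i+j)·(3×3 minor ij) of I−A; the adjugate is their transpose:
adj(I−A) = Cᵀ =
  [ 0.741000   0.293000   0.250750   0.298500]
  [ 0.109250   0.776500   0.293625   0.264000]
  [ 0.204750   0.382000   0.746625   0.233000]
  [ 0.128500   0.128000   0.070500   0.677000]
det(I−A) = Σ_j (I−A)_1j·C_1j = (0.90)(0.741000) + (-0.20)(0.109250) + (-0.20)(0.204750) + (-0.25)(0.128500) = 0.571975
(I − A)⁻¹ = adj(I−A) / det(I−A) ≈
  [   1.2955     0.5123     0.4384     0.5219]
  [   0.1910     1.3576     0.5134     0.4616]
  [   0.3580     0.6679     1.3053     0.4074]
  [   0.2247     0.2238     0.1233     1.1836]
The output multiplier for sector j is the column-j sum of the Leontief inverse (I − A)⁻¹ = adj(I−A) / det(I−A).
Column T of adj(I−A): (0.293000, 0.776500, 0.382000, 0.128000); det(I−A) = 0.571975.
m_T = (0.293000 + 0.776500 + 0.382000 + 0.128000) / 0.571975 = 1.5795 / 0.571975 ≈ 2.761.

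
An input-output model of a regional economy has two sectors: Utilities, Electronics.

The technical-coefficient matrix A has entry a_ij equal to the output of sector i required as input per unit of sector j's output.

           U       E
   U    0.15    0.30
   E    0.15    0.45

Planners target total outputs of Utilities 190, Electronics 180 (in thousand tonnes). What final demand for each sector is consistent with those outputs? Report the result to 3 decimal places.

d_U = 107.500, d_E = 70.500

I − A =
  [   0.85    -0.30]
  [  -0.15     0.55]
d = (I − A) x:
  d_U = (+0.85)·190 + (-0.30)·180 = 107.500
  d_E = (-0.15)·190 + (+0.55)·180 = 70.500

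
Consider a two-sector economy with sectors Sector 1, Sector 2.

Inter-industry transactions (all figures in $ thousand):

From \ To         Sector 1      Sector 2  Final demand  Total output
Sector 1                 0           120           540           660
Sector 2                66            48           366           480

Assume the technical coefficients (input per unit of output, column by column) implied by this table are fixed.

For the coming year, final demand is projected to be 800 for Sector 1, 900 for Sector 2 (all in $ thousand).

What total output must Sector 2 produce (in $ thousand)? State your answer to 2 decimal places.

x_2 = 1120.00

Technical coefficients a_ij = z_ij / X_j:
  a_11 = 0/660 = 0.00, a_21 = 66/660 = 0.10
  a_12 = 120/480 = 0.25, a_22 = 48/480 = 0.10
I − A =
  [   1.00    -0.25]
  [  -0.10     0.90]
det(I−A) = (1.00)(0.90) − (-0.25)(-0.10) = 0.8750
adj(I−A) = [[0.90, 0.25], [0.10, 1.00]]
(I − A)⁻¹ = adj(I−A) / det(I−A) ≈
  [   1.0286     0.2857]
  [   0.1143     1.1429]
x = (I − A)⁻¹ d = adj(I−A)·d / det(I−A), with det(I−A) = 0.8750:
  x_1 = (0.90·800 + 0.25·900) / 0.8750 = 945.00 / 0.8750 = 1080.00
  x_2 = (0.10·800 + 1.00·900) / 0.8750 = 980.00 / 0.8750 = 1120.00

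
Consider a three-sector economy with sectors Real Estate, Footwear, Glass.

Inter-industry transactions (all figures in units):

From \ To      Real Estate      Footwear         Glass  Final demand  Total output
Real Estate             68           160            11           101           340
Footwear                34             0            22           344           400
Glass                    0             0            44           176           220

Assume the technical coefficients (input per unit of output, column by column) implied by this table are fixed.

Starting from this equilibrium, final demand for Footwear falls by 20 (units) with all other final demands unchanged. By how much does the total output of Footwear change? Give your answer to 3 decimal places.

Technical coefficients a_ij = z_ij / X_j:
  a_11 = 68/340 = 0.20, a_21 = 34/340 = 0.10, a_31 = 0/340 = 0.00
  a_12 = 160/400 = 0.40, a_22 = 0/400 = 0.00, a_32 = 0/400 = 0.00
  a_13 = 11/220 = 0.05, a_23 = 22/220 = 0.10, a_33 = 44/220 = 0.20
I − A =
  [   0.80    -0.40    -0.05]
  [  -0.10     1.00    -0.10]
  [   0.00     0.00     0.80]
Cofactors of I−A, C_ij = (−1)^(i+j)·(minor ij) (rows/columns in the sector order above):
  C_11 = (1.00)(0.80) − (-0.10)(0.00) = 0.8000
  C_12 = −[(-0.10)(0.80) − (-0.10)(0.00)] = 0.0800
  C_13 = (-0.10)(0.00) − (1.00)(0.00) = 0.0000
  C_21 = −[(-0.40)(0.80) − (-0.05)(0.00)] = 0.3200
  C_22 = (0.80)(0.80) − (-0.05)(0.00) = 0.6400
  C_23 = −[(0.80)(0.00) − (-0.40)(0.00)] = 0.0000
  C_31 = (-0.40)(-0.10) − (-0.05)(1.00) = 0.0900
  C_32 = −[(0.80)(-0.10) − (-0.05)(-0.10)] = 0.0850
  C_33 = (0.80)(1.00) − (-0.40)(-0.10) = 0.7600
det(I−A) = Σ_j (I−A)_1j·C_1j = (0.80)(0.8000) + (-0.40)(0.0800) + (-0.05)(0.0000) = 0.6080
adj(I−A) = Cᵀ =
  [ 0.8000   0.3200   0.0900]
  [ 0.0800   0.6400   0.0850]
  [ 0.0000   0.0000   0.7600]
(I − A)⁻¹ = adj(I−A) / det(I−A) ≈
  [   1.3158     0.5263     0.1480]
  [   0.1316     1.0526     0.1398]
  [   0.0000     0.0000     1.2500]
Δx = (I − A)⁻¹ Δd with Δd having -20 in the Footwear component and 0 elsewhere.
So Δx_2 = L_22 · (-20), where L_22 = adj(I−A)_22 / det(I−A) = 0.6400 / 0.6080.
Δx_2 = 0.6400 × (-20) / 0.6080 = -12.80 / 0.6080 ≈ -21.053.

Δx_2 = -21.053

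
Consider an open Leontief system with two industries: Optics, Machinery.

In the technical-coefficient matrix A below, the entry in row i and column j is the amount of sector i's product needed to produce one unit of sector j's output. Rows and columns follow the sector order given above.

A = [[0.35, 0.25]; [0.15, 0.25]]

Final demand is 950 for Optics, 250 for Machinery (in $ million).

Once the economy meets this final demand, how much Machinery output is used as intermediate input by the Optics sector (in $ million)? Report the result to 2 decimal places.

I − A =
  [   0.65    -0.25]
  [  -0.15     0.75]
det(I−A) = (0.65)(0.75) − (-0.25)(-0.15) = 0.4500
adj(I−A) = [[0.75, 0.25], [0.15, 0.65]]
(I − A)⁻¹ = adj(I−A) / det(I−A) ≈
  [   1.6667     0.5556]
  [   0.3333     1.4444]
First solve x = (I − A)⁻¹ d = adj(I−A)·d / det(I−A); in particular x_1 = (0.75·950 + 0.25·250) / 0.4500 = 775.00 / 0.4500 ≈ 1722.2222.
Intermediate flow from 2 to 1: z_21 = a_21 · x_1 = 0.15 × 775.00 / 0.4500 = 116.25 / 0.4500 ≈ 258.33.

z_21 = 258.33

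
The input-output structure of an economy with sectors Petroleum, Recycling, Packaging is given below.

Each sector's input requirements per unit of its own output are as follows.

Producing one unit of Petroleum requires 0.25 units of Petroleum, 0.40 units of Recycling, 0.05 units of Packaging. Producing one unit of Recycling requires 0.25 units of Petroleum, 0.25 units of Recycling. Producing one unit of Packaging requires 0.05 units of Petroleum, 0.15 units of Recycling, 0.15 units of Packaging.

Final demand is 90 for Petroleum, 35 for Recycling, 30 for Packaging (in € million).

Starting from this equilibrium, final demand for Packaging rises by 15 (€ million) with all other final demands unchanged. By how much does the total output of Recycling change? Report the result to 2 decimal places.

Δx_2 = 5.10

I − A =
  [   0.75    -0.25    -0.05]
  [  -0.40     0.75    -0.15]
  [  -0.05     0.00     0.85]
Cofactors of I−A, C_ij = (−1)^(i+j)·(minor ij) (rows/columns in the sector order above):
  C_11 = (0.75)(0.85) − (-0.15)(0.00) = 0.6375
  C_12 = −[(-0.40)(0.85) − (-0.15)(-0.05)] = 0.3475
  C_13 = (-0.40)(0.00) − (0.75)(-0.05) = 0.0375
  C_21 = −[(-0.25)(0.85) − (-0.05)(0.00)] = 0.2125
  C_22 = (0.75)(0.85) − (-0.05)(-0.05) = 0.6350
  C_23 = −[(0.75)(0.00) − (-0.25)(-0.05)] = 0.0125
  C_31 = (-0.25)(-0.15) − (-0.05)(0.75) = 0.0750
  C_32 = −[(0.75)(-0.15) − (-0.05)(-0.40)] = 0.1325
  C_33 = (0.75)(0.75) − (-0.25)(-0.40) = 0.4625
det(I−A) = Σ_j (I−A)_1j·C_1j = (0.75)(0.6375) + (-0.25)(0.3475) + (-0.05)(0.0375) = 0.389375
adj(I−A) = Cᵀ =
  [ 0.6375   0.2125   0.0750]
  [ 0.3475   0.6350   0.1325]
  [ 0.0375   0.0125   0.4625]
(I − A)⁻¹ = adj(I−A) / det(I−A) ≈
  [   1.6372     0.5457     0.1926]
  [   0.8925     1.6308     0.3403]
  [   0.0963     0.0321     1.1878]
Δx = (I − A)⁻¹ Δd with Δd having +15 in the Packaging component and 0 elsewhere.
So Δx_2 = L_23 · (+15), where L_23 = adj(I−A)_23 / det(I−A) = 0.1325 / 0.389375.
Δx_2 = 0.1325 × (+15) / 0.389375 = 1.9875 / 0.389375 ≈ 5.10.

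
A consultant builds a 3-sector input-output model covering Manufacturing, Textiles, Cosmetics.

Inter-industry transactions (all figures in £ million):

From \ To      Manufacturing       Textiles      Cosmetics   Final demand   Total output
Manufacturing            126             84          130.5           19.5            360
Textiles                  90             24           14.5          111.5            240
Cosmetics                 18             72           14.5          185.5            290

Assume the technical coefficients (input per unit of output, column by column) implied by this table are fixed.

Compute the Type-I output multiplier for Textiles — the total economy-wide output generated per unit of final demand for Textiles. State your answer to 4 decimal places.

Technical coefficients a_ij = z_ij / X_j:
  a_MM = 126/360 = 0.35, a_TM = 90/360 = 0.25, a_CM = 18/360 = 0.05
  a_MT = 84/240 = 0.35, a_TT = 24/240 = 0.10, a_CT = 72/240 = 0.30
  a_MC = 130.5/290 = 0.45, a_TC = 14.5/290 = 0.05, a_CC = 14.5/290 = 0.05
I − A =
  [   0.65    -0.35    -0.45]
  [  -0.25     0.90    -0.05]
  [  -0.05    -0.30     0.95]
Cofactors of I−A, C_ij = (−1)^(i+j)·(minor ij) (rows/columns in the sector order above):
  C_11 = (0.90)(0.95) − (-0.05)(-0.30) = 0.8400
  C_12 = −[(-0.25)(0.95) − (-0.05)(-0.05)] = 0.2400
  C_13 = (-0.25)(-0.30) − (0.90)(-0.05) = 0.1200
  C_21 = −[(-0.35)(0.95) − (-0.45)(-0.30)] = 0.4675
  C_22 = (0.65)(0.95) − (-0.45)(-0.05) = 0.5950
  C_23 = −[(0.65)(-0.30) − (-0.35)(-0.05)] = 0.2125
  C_31 = (-0.35)(-0.05) − (-0.45)(0.90) = 0.4225
  C_32 = −[(0.65)(-0.05) − (-0.45)(-0.25)] = 0.1450
  C_33 = (0.65)(0.90) − (-0.35)(-0.25) = 0.4975
det(I−A) = Σ_j (I−A)_1j·C_1j = (0.65)(0.8400) + (-0.35)(0.2400) + (-0.45)(0.1200) = 0.4080
adj(I−A) = Cᵀ =
  [ 0.8400   0.4675   0.4225]
  [ 0.2400   0.5950   0.1450]
  [ 0.1200   0.2125   0.4975]
(I − A)⁻¹ = adj(I−A) / det(I−A) ≈
  [   2.05882     1.14583     1.03554]
  [   0.58824     1.45833     0.35539]
  [   0.29412     0.52083     1.21936]
The output multiplier for sector j is the column-j sum of the Leontief inverse (I − A)⁻¹ = adj(I−A) / det(I−A).
Column T of adj(I−A): (0.4675, 0.5950, 0.2125); det(I−A) = 0.4080.
m_T = (0.4675 + 0.5950 + 0.2125) / 0.4080 = 1.275 / 0.4080 = 3.1250.

m_T = 3.1250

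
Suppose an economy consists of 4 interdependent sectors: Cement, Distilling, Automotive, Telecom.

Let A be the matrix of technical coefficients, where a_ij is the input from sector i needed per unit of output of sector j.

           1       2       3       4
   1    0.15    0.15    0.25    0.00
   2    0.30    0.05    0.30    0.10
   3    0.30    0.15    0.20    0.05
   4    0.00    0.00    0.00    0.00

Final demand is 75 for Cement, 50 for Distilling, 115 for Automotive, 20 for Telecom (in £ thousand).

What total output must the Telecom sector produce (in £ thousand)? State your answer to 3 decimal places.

I − A =
  [   0.85    -0.15    -0.25     0.00]
  [  -0.30     0.95    -0.30    -0.10]
  [  -0.30    -0.15     0.80    -0.05]
  [   0.00     0.00     0.00     1.00]
Compute the cofactors C_ij = (−1)^(i+j)·(3×3 minor ij) of I−A; the adjugate is their transpose:
adj(I−A) = Cᵀ =
  [ 0.715000   0.157500   0.282500   0.029875]
  [ 0.330000   0.605000   0.330000   0.077000]
  [ 0.330000   0.172500   0.762500   0.055375]
  [ 0.000000   0.000000   0.000000   0.475750]
det(I−A) = Σ_j (I−A)_1j·C_1j = (0.85)(0.715000) + (-0.15)(0.330000) + (-0.25)(0.330000) + (0.00)(0.000000) = 0.47575
(I − A)⁻¹ = adj(I−A) / det(I−A) ≈
  [   1.5029     0.3311     0.5938     0.0628]
  [   0.6936     1.2717     0.6936     0.1618]
  [   0.6936     0.3626     1.6027     0.1164]
  [   0.0000     0.0000     0.0000     1.0000]
x = (I − A)⁻¹ d = adj(I−A)·d / det(I−A), with det(I−A) = 0.47575:
  x_1 = (0.715000·75 + 0.157500·50 + 0.282500·115 + 0.029875·20) / 0.47575 = 94.585 / 0.47575 ≈ 198.812
  x_2 = (0.330000·75 + 0.605000·50 + 0.330000·115 + 0.077000·20) / 0.47575 = 94.49 / 0.47575 ≈ 198.613
  x_3 = (0.330000·75 + 0.172500·50 + 0.762500·115 + 0.055375·20) / 0.47575 = 122.17 / 0.47575 ≈ 256.795
  x_4 = (0.000000·75 + 0.000000·50 + 0.000000·115 + 0.475750·20) / 0.47575 = 9.515 / 0.47575 = 20.000

x_4 = 20.000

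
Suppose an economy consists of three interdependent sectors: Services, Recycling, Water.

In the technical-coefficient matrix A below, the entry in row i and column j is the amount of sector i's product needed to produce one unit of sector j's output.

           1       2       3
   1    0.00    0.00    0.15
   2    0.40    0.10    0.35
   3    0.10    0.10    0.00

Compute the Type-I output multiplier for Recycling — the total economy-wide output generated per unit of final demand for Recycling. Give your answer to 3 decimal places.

I − A =
  [   1.00     0.00    -0.15]
  [  -0.40     0.90    -0.35]
  [  -0.10    -0.10     1.00]
Cofactors of I−A, C_ij = (−1)^(i+j)·(minor ij) (rows/columns in the sector order above):
  C_11 = (0.90)(1.00) − (-0.35)(-0.10) = 0.8650
  C_12 = −[(-0.40)(1.00) − (-0.35)(-0.10)] = 0.4350
  C_13 = (-0.40)(-0.10) − (0.90)(-0.10) = 0.1300
  C_21 = −[(0.00)(1.00) − (-0.15)(-0.10)] = 0.0150
  C_22 = (1.00)(1.00) − (-0.15)(-0.10) = 0.9850
  C_23 = −[(1.00)(-0.10) − (0.00)(-0.10)] = 0.1000
  C_31 = (0.00)(-0.35) − (-0.15)(0.90) = 0.1350
  C_32 = −[(1.00)(-0.35) − (-0.15)(-0.40)] = 0.4100
  C_33 = (1.00)(0.90) − (0.00)(-0.40) = 0.9000
det(I−A) = Σ_j (I−A)_1j·C_1j = (1.00)(0.8650) + (0.00)(0.4350) + (-0.15)(0.1300) = 0.8455
adj(I−A) = Cᵀ =
  [ 0.8650   0.0150   0.1350]
  [ 0.4350   0.9850   0.4100]
  [ 0.1300   0.1000   0.9000]
(I − A)⁻¹ = adj(I−A) / det(I−A) ≈
  [   1.0231     0.0177     0.1597]
  [   0.5145     1.1650     0.4849]
  [   0.1538     0.1183     1.0645]
The output multiplier for sector j is the column-j sum of the Leontief inverse (I − A)⁻¹ = adj(I−A) / det(I−A).
Column 2 of adj(I−A): (0.0150, 0.9850, 0.1000); det(I−A) = 0.8455.
m_2 = (0.0150 + 0.9850 + 0.1000) / 0.8455 = 1.10 / 0.8455 ≈ 1.301.

m_2 = 1.301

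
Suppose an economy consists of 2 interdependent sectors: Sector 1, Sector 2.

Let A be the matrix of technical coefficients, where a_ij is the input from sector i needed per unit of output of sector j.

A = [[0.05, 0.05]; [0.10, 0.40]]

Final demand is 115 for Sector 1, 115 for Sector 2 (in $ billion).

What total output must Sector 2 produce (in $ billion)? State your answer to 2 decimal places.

x_2 = 213.72

I − A =
  [   0.95    -0.05]
  [  -0.10     0.60]
det(I−A) = (0.95)(0.60) − (-0.05)(-0.10) = 0.5650
adj(I−A) = [[0.60, 0.05], [0.10, 0.95]]
(I − A)⁻¹ = adj(I−A) / det(I−A) ≈
  [   1.0619     0.0885]
  [   0.1770     1.6814]
x = (I − A)⁻¹ d = adj(I−A)·d / det(I−A), with det(I−A) = 0.5650:
  x_1 = (0.60·115 + 0.05·115) / 0.5650 = 74.75 / 0.5650 ≈ 132.30
  x_2 = (0.10·115 + 0.95·115) / 0.5650 = 120.75 / 0.5650 ≈ 213.72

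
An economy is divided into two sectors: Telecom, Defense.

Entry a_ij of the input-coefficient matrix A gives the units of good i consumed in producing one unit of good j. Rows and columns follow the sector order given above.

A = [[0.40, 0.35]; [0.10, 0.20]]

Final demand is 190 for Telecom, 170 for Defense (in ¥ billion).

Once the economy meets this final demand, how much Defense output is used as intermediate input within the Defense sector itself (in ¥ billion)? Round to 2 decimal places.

z_22 = 54.38

I − A =
  [   0.60    -0.35]
  [  -0.10     0.80]
det(I−A) = (0.60)(0.80) − (-0.35)(-0.10) = 0.4450
adj(I−A) = [[0.80, 0.35], [0.10, 0.60]]
(I − A)⁻¹ = adj(I−A) / det(I−A) ≈
  [   1.7978     0.7865]
  [   0.2247     1.3483]
First solve x = (I − A)⁻¹ d = adj(I−A)·d / det(I−A); in particular x_2 = (0.10·190 + 0.60·170) / 0.4450 = 121.00 / 0.4450 ≈ 271.9101.
Intermediate flow from 2 to 2: z_22 = a_22 · x_2 = 0.20 × 121.00 / 0.4450 = 24.20 / 0.4450 ≈ 54.38.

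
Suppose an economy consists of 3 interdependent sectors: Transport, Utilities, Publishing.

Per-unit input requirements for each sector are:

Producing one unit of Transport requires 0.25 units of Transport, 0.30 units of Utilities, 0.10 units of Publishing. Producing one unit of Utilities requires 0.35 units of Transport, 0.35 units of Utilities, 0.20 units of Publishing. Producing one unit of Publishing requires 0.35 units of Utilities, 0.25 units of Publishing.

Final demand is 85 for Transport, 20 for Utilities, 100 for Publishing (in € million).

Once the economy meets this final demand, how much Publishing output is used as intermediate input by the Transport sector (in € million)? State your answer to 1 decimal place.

z_PT = 23.9

I − A =
  [   0.75    -0.35     0.00]
  [  -0.30     0.65    -0.35]
  [  -0.10    -0.20     0.75]
Cofactors of I−A, C_ij = (−1)^(i+j)·(minor ij) (rows/columns in the sector order above):
  C_11 = (0.65)(0.75) − (-0.35)(-0.20) = 0.4175
  C_12 = −[(-0.30)(0.75) − (-0.35)(-0.10)] = 0.2600
  C_13 = (-0.30)(-0.20) − (0.65)(-0.10) = 0.1250
  C_21 = −[(-0.35)(0.75) − (0.00)(-0.20)] = 0.2625
  C_22 = (0.75)(0.75) − (0.00)(-0.10) = 0.5625
  C_23 = −[(0.75)(-0.20) − (-0.35)(-0.10)] = 0.1850
  C_31 = (-0.35)(-0.35) − (0.00)(0.65) = 0.1225
  C_32 = −[(0.75)(-0.35) − (0.00)(-0.30)] = 0.2625
  C_33 = (0.75)(0.65) − (-0.35)(-0.30) = 0.3825
det(I−A) = Σ_j (I−A)_1j·C_1j = (0.75)(0.4175) + (-0.35)(0.2600) + (0.00)(0.1250) = 0.222125
adj(I−A) = Cᵀ =
  [ 0.4175   0.2625   0.1225]
  [ 0.2600   0.5625   0.2625]
  [ 0.1250   0.1850   0.3825]
(I − A)⁻¹ = adj(I−A) / det(I−A) ≈
  [   1.8796     1.1818     0.5515]
  [   1.1705     2.5324     1.1818]
  [   0.5627     0.8329     1.7220]
First solve x = (I − A)⁻¹ d = adj(I−A)·d / det(I−A); in particular x_T = (0.4175·85 + 0.2625·20 + 0.1225·100) / 0.222125 = 52.9875 / 0.222125 ≈ 238.548.
Intermediate flow from P to T: z_PT = a_PT · x_T = 0.10 × 52.9875 / 0.222125 = 5.29875 / 0.222125 ≈ 23.9.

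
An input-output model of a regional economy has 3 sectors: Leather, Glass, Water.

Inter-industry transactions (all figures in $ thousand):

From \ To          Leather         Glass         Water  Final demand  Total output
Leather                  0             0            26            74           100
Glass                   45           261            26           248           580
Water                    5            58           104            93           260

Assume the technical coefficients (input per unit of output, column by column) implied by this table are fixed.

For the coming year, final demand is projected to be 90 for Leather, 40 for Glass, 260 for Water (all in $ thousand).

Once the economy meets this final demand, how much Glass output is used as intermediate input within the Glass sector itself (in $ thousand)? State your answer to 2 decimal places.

Technical coefficients a_ij = z_ij / X_j:
  a_11 = 0/100 = 0.00, a_21 = 45/100 = 0.45, a_31 = 5/100 = 0.05
  a_12 = 0/580 = 0.00, a_22 = 261/580 = 0.45, a_32 = 58/580 = 0.10
  a_13 = 26/260 = 0.10, a_23 = 26/260 = 0.10, a_33 = 104/260 = 0.40
I − A =
  [   1.00     0.00    -0.10]
  [  -0.45     0.55    -0.10]
  [  -0.05    -0.10     0.60]
Cofactors of I−A, C_ij = (−1)^(i+j)·(minor ij) (rows/columns in the sector order above):
  C_11 = (0.55)(0.60) − (-0.10)(-0.10) = 0.3200
  C_12 = −[(-0.45)(0.60) − (-0.10)(-0.05)] = 0.2750
  C_13 = (-0.45)(-0.10) − (0.55)(-0.05) = 0.0725
  C_21 = −[(0.00)(0.60) − (-0.10)(-0.10)] = 0.0100
  C_22 = (1.00)(0.60) − (-0.10)(-0.05) = 0.5950
  C_23 = −[(1.00)(-0.10) − (0.00)(-0.05)] = 0.1000
  C_31 = (0.00)(-0.10) − (-0.10)(0.55) = 0.0550
  C_32 = −[(1.00)(-0.10) − (-0.10)(-0.45)] = 0.1450
  C_33 = (1.00)(0.55) − (0.00)(-0.45) = 0.5500
det(I−A) = Σ_j (I−A)_1j·C_1j = (1.00)(0.3200) + (0.00)(0.2750) + (-0.10)(0.0725) = 0.31275
adj(I−A) = Cᵀ =
  [ 0.3200   0.0100   0.0550]
  [ 0.2750   0.5950   0.1450]
  [ 0.0725   0.1000   0.5500]
(I − A)⁻¹ = adj(I−A) / det(I−A) ≈
  [   1.0232     0.0320     0.1759]
  [   0.8793     1.9025     0.4636]
  [   0.2318     0.3197     1.7586]
First solve x = (I − A)⁻¹ d = adj(I−A)·d / det(I−A); in particular x_2 = (0.2750·90 + 0.5950·40 + 0.1450·260) / 0.31275 = 86.25 / 0.31275 ≈ 275.7794.
Intermediate flow from 2 to 2: z_22 = a_22 · x_2 = 0.45 × 86.25 / 0.31275 = 38.8125 / 0.31275 ≈ 124.10.

z_22 = 124.10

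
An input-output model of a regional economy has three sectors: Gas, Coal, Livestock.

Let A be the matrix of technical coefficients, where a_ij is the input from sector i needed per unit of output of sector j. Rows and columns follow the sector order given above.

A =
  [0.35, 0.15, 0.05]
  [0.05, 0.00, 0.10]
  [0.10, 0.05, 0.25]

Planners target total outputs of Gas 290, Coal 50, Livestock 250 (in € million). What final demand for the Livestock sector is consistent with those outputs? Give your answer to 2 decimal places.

I − A =
  [   0.65    -0.15    -0.05]
  [  -0.05     1.00    -0.10]
  [  -0.10    -0.05     0.75]
d = (I − A) x:
  d_G = (+0.65)·290 + (-0.15)·50 + (-0.05)·250 = 168.50
  d_C = (-0.05)·290 + (+1.00)·50 + (-0.10)·250 = 10.50
  d_L = (-0.10)·290 + (-0.05)·50 + (+0.75)·250 = 156.00

d_L = 156.00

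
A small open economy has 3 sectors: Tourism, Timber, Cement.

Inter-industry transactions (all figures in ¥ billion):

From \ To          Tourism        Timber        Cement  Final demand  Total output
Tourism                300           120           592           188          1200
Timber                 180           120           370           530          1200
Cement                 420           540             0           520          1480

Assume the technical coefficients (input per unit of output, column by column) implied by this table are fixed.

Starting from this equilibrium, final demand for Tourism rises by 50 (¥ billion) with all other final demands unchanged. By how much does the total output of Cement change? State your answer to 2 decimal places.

Δx_3 = 46.21

Technical coefficients a_ij = z_ij / X_j:
  a_11 = 300/1200 = 0.25, a_21 = 180/1200 = 0.15, a_31 = 420/1200 = 0.35
  a_12 = 120/1200 = 0.10, a_22 = 120/1200 = 0.10, a_32 = 540/1200 = 0.45
  a_13 = 592/1480 = 0.40, a_23 = 370/1480 = 0.25, a_33 = 0/1480 = 0.00
I − A =
  [   0.75    -0.10    -0.40]
  [  -0.15     0.90    -0.25]
  [  -0.35    -0.45     1.00]
Cofactors of I−A, C_ij = (−1)^(i+j)·(minor ij) (rows/columns in the sector order above):
  C_11 = (0.90)(1.00) − (-0.25)(-0.45) = 0.7875
  C_12 = −[(-0.15)(1.00) − (-0.25)(-0.35)] = 0.2375
  C_13 = (-0.15)(-0.45) − (0.90)(-0.35) = 0.3825
  C_21 = −[(-0.10)(1.00) − (-0.40)(-0.45)] = 0.2800
  C_22 = (0.75)(1.00) − (-0.40)(-0.35) = 0.6100
  C_23 = −[(0.75)(-0.45) − (-0.10)(-0.35)] = 0.3725
  C_31 = (-0.10)(-0.25) − (-0.40)(0.90) = 0.3850
  C_32 = −[(0.75)(-0.25) − (-0.40)(-0.15)] = 0.2475
  C_33 = (0.75)(0.90) − (-0.10)(-0.15) = 0.6600
det(I−A) = Σ_j (I−A)_1j·C_1j = (0.75)(0.7875) + (-0.10)(0.2375) + (-0.40)(0.3825) = 0.413875
adj(I−A) = Cᵀ =
  [ 0.7875   0.2800   0.3850]
  [ 0.2375   0.6100   0.2475]
  [ 0.3825   0.3725   0.6600]
(I − A)⁻¹ = adj(I−A) / det(I−A) ≈
  [   1.9027     0.6765     0.9302]
  [   0.5738     1.4739     0.5980]
  [   0.9242     0.9000     1.5947]
Δx = (I − A)⁻¹ Δd with Δd having +50 in the Tourism component and 0 elsewhere.
So Δx_3 = L_31 · (+50), where L_31 = adj(I−A)_31 / det(I−A) = 0.3825 / 0.413875.
Δx_3 = 0.3825 × (+50) / 0.413875 = 19.125 / 0.413875 ≈ 46.21.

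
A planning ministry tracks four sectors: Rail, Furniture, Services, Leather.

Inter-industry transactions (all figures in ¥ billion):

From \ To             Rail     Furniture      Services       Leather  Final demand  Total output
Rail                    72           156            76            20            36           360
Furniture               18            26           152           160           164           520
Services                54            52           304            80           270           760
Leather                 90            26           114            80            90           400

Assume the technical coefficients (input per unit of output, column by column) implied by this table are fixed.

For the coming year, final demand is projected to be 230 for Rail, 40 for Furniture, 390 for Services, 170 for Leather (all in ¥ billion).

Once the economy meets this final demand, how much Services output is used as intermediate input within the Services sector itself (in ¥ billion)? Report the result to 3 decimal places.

z_33 = 463.106

Technical coefficients a_ij = z_ij / X_j:
  a_11 = 72/360 = 0.20, a_21 = 18/360 = 0.05, a_31 = 54/360 = 0.15, a_41 = 90/360 = 0.25
  a_12 = 156/520 = 0.30, a_22 = 26/520 = 0.05, a_32 = 52/520 = 0.10, a_42 = 26/520 = 0.05
  a_13 = 76/760 = 0.10, a_23 = 152/760 = 0.20, a_33 = 304/760 = 0.40, a_43 = 114/760 = 0.15
  a_14 = 20/400 = 0.05, a_24 = 160/400 = 0.40, a_34 = 80/400 = 0.20, a_44 = 80/400 = 0.20
I − A =
  [   0.80    -0.30    -0.10    -0.05]
  [  -0.05     0.95    -0.20    -0.40]
  [  -0.15    -0.10     0.60    -0.20]
  [  -0.25    -0.05    -0.15     0.80]
Compute the cofactors C_ij = (−1)^(i+j)·(3×3 minor ij) of I−A; the adjugate is their transpose:
adj(I−A) = Cᵀ =
  [ 0.391500   0.146250   0.147625   0.134500]
  [ 0.125500   0.334375   0.187875   0.222000]
  [ 0.173000   0.122125   0.538000   0.206375]
  [ 0.162625   0.089500   0.158750   0.407250]
det(I−A) = Σ_j (I−A)_1j·C_1j = (0.80)(0.391500) + (-0.30)(0.125500) + (-0.10)(0.173000) + (-0.05)(0.162625) = 0.25011875
(I − A)⁻¹ = adj(I−A) / det(I−A) ≈
  [   1.5653     0.5847     0.5902     0.5377]
  [   0.5018     1.3369     0.7511     0.8876]
  [   0.6917     0.4883     2.1510     0.8251]
  [   0.6502     0.3578     0.6347     1.6282]
First solve x = (I − A)⁻¹ d = adj(I−A)·d / det(I−A); in particular x_3 = (0.173000·230 + 0.122125·40 + 0.538000·390 + 0.206375·170) / 0.25011875 = 289.57875 / 0.25011875 ≈ 1157.76506.
Intermediate flow from 3 to 3: z_33 = a_33 · x_3 = 0.40 × 289.57875 / 0.25011875 = 115.8315 / 0.25011875 ≈ 463.106.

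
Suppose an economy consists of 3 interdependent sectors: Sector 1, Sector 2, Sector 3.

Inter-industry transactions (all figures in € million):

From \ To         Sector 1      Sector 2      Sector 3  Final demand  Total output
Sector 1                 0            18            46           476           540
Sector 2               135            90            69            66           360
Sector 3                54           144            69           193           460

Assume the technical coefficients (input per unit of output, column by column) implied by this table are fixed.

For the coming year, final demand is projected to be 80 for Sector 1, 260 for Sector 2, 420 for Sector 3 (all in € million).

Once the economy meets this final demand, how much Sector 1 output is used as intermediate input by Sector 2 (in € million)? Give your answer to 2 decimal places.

z_12 = 28.26

Technical coefficients a_ij = z_ij / X_j:
  a_11 = 0/540 = 0.00, a_21 = 135/540 = 0.25, a_31 = 54/540 = 0.10
  a_12 = 18/360 = 0.05, a_22 = 90/360 = 0.25, a_32 = 144/360 = 0.40
  a_13 = 46/460 = 0.10, a_23 = 69/460 = 0.15, a_33 = 69/460 = 0.15
I − A =
  [   1.00    -0.05    -0.10]
  [  -0.25     0.75    -0.15]
  [  -0.10    -0.40     0.85]
Cofactors of I−A, C_ij = (−1)^(i+j)·(minor ij) (rows/columns in the sector order above):
  C_11 = (0.75)(0.85) − (-0.15)(-0.40) = 0.5775
  C_12 = −[(-0.25)(0.85) − (-0.15)(-0.10)] = 0.2275
  C_13 = (-0.25)(-0.40) − (0.75)(-0.10) = 0.1750
  C_21 = −[(-0.05)(0.85) − (-0.10)(-0.40)] = 0.0825
  C_22 = (1.00)(0.85) − (-0.10)(-0.10) = 0.8400
  C_23 = −[(1.00)(-0.40) − (-0.05)(-0.10)] = 0.4050
  C_31 = (-0.05)(-0.15) − (-0.10)(0.75) = 0.0825
  C_32 = −[(1.00)(-0.15) − (-0.10)(-0.25)] = 0.1750
  C_33 = (1.00)(0.75) − (-0.05)(-0.25) = 0.7375
det(I−A) = Σ_j (I−A)_1j·C_1j = (1.00)(0.5775) + (-0.05)(0.2275) + (-0.10)(0.1750) = 0.548625
adj(I−A) = Cᵀ =
  [ 0.5775   0.0825   0.0825]
  [ 0.2275   0.8400   0.1750]
  [ 0.1750   0.4050   0.7375]
(I − A)⁻¹ = adj(I−A) / det(I−A) ≈
  [   1.0526     0.1504     0.1504]
  [   0.4147     1.5311     0.3190]
  [   0.3190     0.7382     1.3443]
First solve x = (I − A)⁻¹ d = adj(I−A)·d / det(I−A); in particular x_2 = (0.2275·80 + 0.8400·260 + 0.1750·420) / 0.548625 = 310.10 / 0.548625 ≈ 565.2313.
Intermediate flow from 1 to 2: z_12 = a_12 · x_2 = 0.05 × 310.10 / 0.548625 = 15.505 / 0.548625 ≈ 28.26.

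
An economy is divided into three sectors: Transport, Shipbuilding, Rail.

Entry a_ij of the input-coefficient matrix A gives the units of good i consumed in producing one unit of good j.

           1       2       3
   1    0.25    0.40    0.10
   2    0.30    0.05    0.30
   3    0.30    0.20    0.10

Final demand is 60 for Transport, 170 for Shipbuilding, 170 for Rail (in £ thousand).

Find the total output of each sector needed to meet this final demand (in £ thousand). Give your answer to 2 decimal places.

x_1 = 356.31, x_2 = 417.95, x_3 = 400.54

I − A =
  [   0.75    -0.40    -0.10]
  [  -0.30     0.95    -0.30]
  [  -0.30    -0.20     0.90]
Cofactors of I−A, C_ij = (−1)^(i+j)·(minor ij) (rows/columns in the sector order above):
  C_11 = (0.95)(0.90) − (-0.30)(-0.20) = 0.7950
  C_12 = −[(-0.30)(0.90) − (-0.30)(-0.30)] = 0.3600
  C_13 = (-0.30)(-0.20) − (0.95)(-0.30) = 0.3450
  C_21 = −[(-0.40)(0.90) − (-0.10)(-0.20)] = 0.3800
  C_22 = (0.75)(0.90) − (-0.10)(-0.30) = 0.6450
  C_23 = −[(0.75)(-0.20) − (-0.40)(-0.30)] = 0.2700
  C_31 = (-0.40)(-0.30) − (-0.10)(0.95) = 0.2150
  C_32 = −[(0.75)(-0.30) − (-0.10)(-0.30)] = 0.2550
  C_33 = (0.75)(0.95) − (-0.40)(-0.30) = 0.5925
det(I−A) = Σ_j (I−A)_1j·C_1j = (0.75)(0.7950) + (-0.40)(0.3600) + (-0.10)(0.3450) = 0.41775
adj(I−A) = Cᵀ =
  [ 0.7950   0.3800   0.2150]
  [ 0.3600   0.6450   0.2550]
  [ 0.3450   0.2700   0.5925]
(I − A)⁻¹ = adj(I−A) / det(I−A) ≈
  [   1.9031     0.9096     0.5147]
  [   0.8618     1.5440     0.6104]
  [   0.8259     0.6463     1.4183]
x = (I − A)⁻¹ d = adj(I−A)·d / det(I−A), with det(I−A) = 0.41775:
  x_1 = (0.7950·60 + 0.3800·170 + 0.2150·170) / 0.41775 = 148.85 / 0.41775 ≈ 356.31
  x_2 = (0.3600·60 + 0.6450·170 + 0.2550·170) / 0.41775 = 174.60 / 0.41775 ≈ 417.95
  x_3 = (0.3450·60 + 0.2700·170 + 0.5925·170) / 0.41775 = 167.325 / 0.41775 ≈ 400.54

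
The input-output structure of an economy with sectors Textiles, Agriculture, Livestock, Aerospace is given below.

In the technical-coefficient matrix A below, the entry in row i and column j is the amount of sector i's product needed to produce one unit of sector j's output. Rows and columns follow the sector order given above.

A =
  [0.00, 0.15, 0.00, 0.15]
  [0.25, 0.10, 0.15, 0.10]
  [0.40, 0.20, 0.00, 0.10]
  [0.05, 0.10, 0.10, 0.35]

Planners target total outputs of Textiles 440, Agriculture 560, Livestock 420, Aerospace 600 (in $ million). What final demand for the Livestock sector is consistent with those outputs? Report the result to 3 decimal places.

d_3 = 72.000

I − A =
  [   1.00    -0.15     0.00    -0.15]
  [  -0.25     0.90    -0.15    -0.10]
  [  -0.40    -0.20     1.00    -0.10]
  [  -0.05    -0.10    -0.10     0.65]
d = (I − A) x:
  d_1 = (+1.00)·440 + (-0.15)·560 + (+0.00)·420 + (-0.15)·600 = 266.000
  d_2 = (-0.25)·440 + (+0.90)·560 + (-0.15)·420 + (-0.10)·600 = 271.000
  d_3 = (-0.40)·440 + (-0.20)·560 + (+1.00)·420 + (-0.10)·600 = 72.000
  d_4 = (-0.05)·440 + (-0.10)·560 + (-0.10)·420 + (+0.65)·600 = 270.000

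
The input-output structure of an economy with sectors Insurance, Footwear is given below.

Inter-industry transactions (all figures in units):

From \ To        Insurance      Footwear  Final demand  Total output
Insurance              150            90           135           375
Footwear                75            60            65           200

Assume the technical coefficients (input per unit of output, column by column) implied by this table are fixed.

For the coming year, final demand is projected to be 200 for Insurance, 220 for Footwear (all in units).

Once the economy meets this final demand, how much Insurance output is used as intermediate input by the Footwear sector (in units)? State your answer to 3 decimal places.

z_IF = 234.545

Technical coefficients a_ij = z_ij / X_j:
  a_II = 150/375 = 0.40, a_FI = 75/375 = 0.20
  a_IF = 90/200 = 0.45, a_FF = 60/200 = 0.30
I − A =
  [   0.60    -0.45]
  [  -0.20     0.70]
det(I−A) = (0.60)(0.70) − (-0.45)(-0.20) = 0.3300
adj(I−A) = [[0.70, 0.45], [0.20, 0.60]]
(I − A)⁻¹ = adj(I−A) / det(I−A) ≈
  [   2.1212     1.3636]
  [   0.6061     1.8182]
First solve x = (I − A)⁻¹ d = adj(I−A)·d / det(I−A); in particular x_F = (0.20·200 + 0.60·220) / 0.3300 = 172.00 / 0.3300 ≈ 521.21212.
Intermediate flow from I to F: z_IF = a_IF · x_F = 0.45 × 172.00 / 0.3300 = 77.40 / 0.3300 ≈ 234.545.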